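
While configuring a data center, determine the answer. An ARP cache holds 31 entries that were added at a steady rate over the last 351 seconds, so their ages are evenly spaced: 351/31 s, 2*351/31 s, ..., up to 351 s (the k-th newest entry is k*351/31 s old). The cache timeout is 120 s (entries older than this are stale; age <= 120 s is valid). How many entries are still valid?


Ages are k * 351/31 s for k = 1..31 (spacing = 11.3226 s).
Entry k is valid iff k * 351/31 <= 120 iff k <= 31 * 120 / 351 = 10.5983
n_valid = floor(10.5983) = 10
(n_stale = 31 - 10 = 21)

10


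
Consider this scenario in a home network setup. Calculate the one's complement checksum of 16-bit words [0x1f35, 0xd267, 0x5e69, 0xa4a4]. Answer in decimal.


Given words: [0x1f35, 0xd267, 0x5e69, 0xa4a4]
Step 1: Sum all words
Raw sum = 7989 + 53863 + 24169 + 42148 = 128169
Step 2: Fold carry: (62633 + 1) = 62634
One's complement = ~62634 & 0xFFFF = 2901

2901


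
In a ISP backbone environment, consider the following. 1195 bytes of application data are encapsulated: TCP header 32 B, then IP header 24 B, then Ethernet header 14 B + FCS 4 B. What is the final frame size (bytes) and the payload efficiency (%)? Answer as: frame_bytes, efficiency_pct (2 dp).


TCP segment = 1195 + 32 = 1227 B
IP packet = 1227 + 24 = 1251 B
Ethernet frame = 1251 + 14 + 4 = 1269 B
Efficiency = app / frame = 1195 / 1269 = 0.941686 = 94.1686% -> 94.17% (2 dp)

1269, 94.17


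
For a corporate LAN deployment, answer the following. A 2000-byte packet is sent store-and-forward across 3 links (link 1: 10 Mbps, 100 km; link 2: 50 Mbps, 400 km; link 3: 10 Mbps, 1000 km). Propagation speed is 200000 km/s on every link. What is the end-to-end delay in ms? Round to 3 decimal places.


Packet = 2000 bytes = 16000 bits. Store-and-forward: sum (t_trans + t_prop) per link.
Link 1: t_trans = 16000/(10*10^6) s = 1.6000 ms; t_prop = 100/200000 s = 0.5000 ms; subtotal = 2.1000 ms
Link 2: t_trans = 16000/(50*10^6) s = 0.3200 ms; t_prop = 400/200000 s = 2.0000 ms; subtotal = 2.3200 ms
Link 3: t_trans = 16000/(10*10^6) s = 1.6000 ms; t_prop = 1000/200000 s = 5.0000 ms; subtotal = 6.6000 ms
End-to-end = 2.1000 + 2.3200 + 6.6000 = 11.0200 ms -> 11.020 ms (3 dp)

11.020


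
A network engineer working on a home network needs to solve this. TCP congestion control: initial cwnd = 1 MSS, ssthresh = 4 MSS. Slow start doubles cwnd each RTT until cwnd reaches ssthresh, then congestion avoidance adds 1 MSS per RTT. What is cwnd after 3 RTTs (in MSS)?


RTT 0: cwnd = 1 MSS (initial)
RTT 1: cwnd = 2 MSS (slow start, doubled)
RTT 2: cwnd = 4 MSS (slow start, doubled)
RTT 3: cwnd = 5 MSS (congestion avoidance, +1)

5


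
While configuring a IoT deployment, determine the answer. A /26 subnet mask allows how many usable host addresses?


Given: subnet mask /26
Host bits = 32 - 26 = 6
Total addresses = 2^6 = 64
Usable hosts = 64 - 2 (network + broadcast) = 62

62


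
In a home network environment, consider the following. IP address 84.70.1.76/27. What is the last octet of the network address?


Given: IP = 84.70.1.76, prefix = /27
Subnet mask = 255.255.255.224
Last octet of IP: 76
Last octet of mask: 224
Network last octet = 76 AND 224 = 64

64


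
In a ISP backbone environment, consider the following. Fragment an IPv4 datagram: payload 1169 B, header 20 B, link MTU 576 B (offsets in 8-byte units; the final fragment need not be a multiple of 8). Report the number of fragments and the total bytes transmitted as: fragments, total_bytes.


Max data per non-final fragment = floor((MTU - header)/8)*8 = floor((576 - 20)/8)*8 = floor(556/8)*8 = 552 B
Final fragment needs no 8-byte alignment: it can carry up to MTU - header = 556 B
Non-final fragments needed = ceil((payload - 556) / 552) = ceil(613/552) = ceil(1.1105) = 2
Number of fragments = 2 + 1 = 3
Fragment sizes (data): 2 * 552 B + 65 B (last, 65 <= 556 OK)
Total bytes sent = payload + n_frags * header = 1169 + 3*20 = 1169 + 60 = 1229 B

3, 1229


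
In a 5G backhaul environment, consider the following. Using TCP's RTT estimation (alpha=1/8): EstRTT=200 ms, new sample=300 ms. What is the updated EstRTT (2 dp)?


Given: EstRTT = 200 ms, SampleRTT = 300 ms, alpha = 1/8
New EstRTT = (1 - alpha) * EstRTT + alpha * SampleRTT
(7/8) * 200 = 175
(1/8) * 300 = 37.5
New EstRTT = 175 + 37.5 = 212.5 ms -> 212.50 ms (2 dp)

212.50


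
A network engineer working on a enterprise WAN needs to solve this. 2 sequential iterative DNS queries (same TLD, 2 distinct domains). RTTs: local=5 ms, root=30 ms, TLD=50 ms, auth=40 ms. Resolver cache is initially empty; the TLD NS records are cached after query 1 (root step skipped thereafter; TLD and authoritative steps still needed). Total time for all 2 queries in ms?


Lookup 1 (cold cache): local + root + TLD + auth = 5 + 30 + 50 + 40 = 125 ms
Lookups 2..2 (TLD NS cached -> skip root; new domain -> still ask TLD and auth): local + TLD + auth = 5 + 50 + 40 = 95 ms each
Remaining 1 lookups: 1 * 95 = 95 ms
Total = 125 + 95 = 220 ms

220


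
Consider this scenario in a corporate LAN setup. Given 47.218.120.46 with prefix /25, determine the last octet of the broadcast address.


Given: IP = 47.218.120.46, prefix = /25
Host bits = 32 - 25 = 7
Network last octet = 46 AND mask = 0
Host part size = 2^7 - 1 = 127
Broadcast last octet = 0 OR 127 = 127

127


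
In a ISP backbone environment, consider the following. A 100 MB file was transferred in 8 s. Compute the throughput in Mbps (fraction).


Given: file = 100 MB, time = 8 s
File in Mb = 100 * 8 = 800 Mb
Throughput = 800 / 8 Mbps
Throughput = 100 Mbps

100


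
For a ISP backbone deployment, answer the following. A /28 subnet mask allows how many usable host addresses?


Given: subnet mask /28
Host bits = 32 - 28 = 4
Total addresses = 2^4 = 16
Usable hosts = 16 - 2 (network + broadcast) = 14

14


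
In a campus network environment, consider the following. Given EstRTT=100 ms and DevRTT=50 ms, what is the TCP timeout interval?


Given: EstRTT = 100 ms, DevRTT = 50 ms
Timeout = EstRTT + 4 * DevRTT
4 * DevRTT = 4 * 50 = 200
Timeout = 100 + 200 = 300 ms

300


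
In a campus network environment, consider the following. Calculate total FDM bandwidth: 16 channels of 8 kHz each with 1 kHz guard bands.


Given: 16 channels, 8 kHz each, guard = 1 kHz
Channel bandwidth = 16 * 8 = 128 kHz
Guard bands = 15 gaps * 1 kHz = 15 kHz
Total = 128 + 15 = 143 kHz

143


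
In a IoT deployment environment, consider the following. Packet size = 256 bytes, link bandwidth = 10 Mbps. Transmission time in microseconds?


Given: packet = 256 bytes, bandwidth = 10 Mbps
Packet in bits = 256 * 8 = 2048 bits
Bandwidth = 10 * 10^6 = 10000000 bps
Time = 2048 / 10000000 seconds
Time in us = 2048 * 10^6 / 10000000 = 204.8

204.8


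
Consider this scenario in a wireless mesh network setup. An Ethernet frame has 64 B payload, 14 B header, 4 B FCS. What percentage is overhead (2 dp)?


Given: payload = 64 B, header = 14 B, trailer = 4 B
Overhead bytes = header + trailer = 14 + 4 = 18
Total frame = payload + overhead = 64 + 18 = 82
Overhead % = 18 / 82 * 100 = 21.9512% -> 21.95% (2 dp)

21.95


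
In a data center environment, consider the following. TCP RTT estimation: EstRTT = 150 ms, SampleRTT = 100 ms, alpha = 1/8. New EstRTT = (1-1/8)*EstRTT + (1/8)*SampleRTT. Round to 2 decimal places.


Given: EstRTT = 150 ms, SampleRTT = 100 ms, alpha = 1/8
New EstRTT = (1 - alpha) * EstRTT + alpha * SampleRTT
(7/8) * 150 = 131.25
(1/8) * 100 = 12.5
New EstRTT = 131.25 + 12.5 = 143.75 ms -> 143.75 ms (2 dp)

143.75


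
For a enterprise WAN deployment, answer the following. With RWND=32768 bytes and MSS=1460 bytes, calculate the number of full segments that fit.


Given: RWND = 32768 bytes, MSS = 1460 bytes
Full segments = floor(RWND / MSS)
Full segments = floor(32768 / 1460)
Full segments = floor(22.4438) = 22

22


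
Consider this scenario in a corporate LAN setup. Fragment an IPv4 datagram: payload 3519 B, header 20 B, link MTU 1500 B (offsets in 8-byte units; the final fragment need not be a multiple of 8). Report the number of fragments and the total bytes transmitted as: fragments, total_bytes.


Max data per non-final fragment = floor((MTU - header)/8)*8 = floor((1500 - 20)/8)*8 = floor(1480/8)*8 = 1480 B
Final fragment needs no 8-byte alignment: it can carry up to MTU - header = 1480 B
Non-final fragments needed = ceil((payload - 1480) / 1480) = ceil(2039/1480) = ceil(1.3777) = 2
Number of fragments = 2 + 1 = 3
Fragment sizes (data): 2 * 1480 B + 559 B (last, 559 <= 1480 OK)
Total bytes sent = payload + n_frags * header = 3519 + 3*20 = 3519 + 60 = 3579 B

3, 3579


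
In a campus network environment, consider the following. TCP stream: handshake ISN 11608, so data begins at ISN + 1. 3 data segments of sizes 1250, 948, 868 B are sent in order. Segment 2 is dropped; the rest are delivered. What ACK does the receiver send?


SYN uses sequence number 11608; first data byte = ISN + 1 = 11609.
Segment 1: SEQ = 11609, len = 1250 B, covers [11609, 12858]
Segment 2: SEQ = 12859, len = 948 B, covers [12859, 13806] [LOST]
Segment 3: SEQ = 13807, len = 868 B, covers [13807, 14674]
In-order data received: bytes [11609, 12858] (segments 1..1).
Segment 2 missing -> gap begins at byte 12859; later segments buffered out of order.
Cumulative ACK = next expected in-order byte = 11609 + 1250 = 12859

12859


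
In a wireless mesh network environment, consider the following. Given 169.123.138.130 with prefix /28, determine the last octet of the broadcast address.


Given: IP = 169.123.138.130, prefix = /28
Host bits = 32 - 28 = 4
Network last octet = 130 AND mask = 128
Host part size = 2^4 - 1 = 15
Broadcast last octet = 128 OR 15 = 143

143


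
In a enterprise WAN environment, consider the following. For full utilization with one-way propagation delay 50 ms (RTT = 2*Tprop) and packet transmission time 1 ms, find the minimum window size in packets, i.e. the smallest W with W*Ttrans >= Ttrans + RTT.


Given: Ttrans = 1 ms, RTT = 100 ms (= 2 * Tprop, Tprop = 50 ms)
Time until first ACK returns = Ttrans + RTT = 1 + 100 = 101 ms
Need W * Ttrans >= Ttrans + RTT  ->  W >= (Ttrans + RTT) / Ttrans
(Ttrans + RTT) / Ttrans = 101 / 1 = 101
W_min = ceil(101) = 101

101


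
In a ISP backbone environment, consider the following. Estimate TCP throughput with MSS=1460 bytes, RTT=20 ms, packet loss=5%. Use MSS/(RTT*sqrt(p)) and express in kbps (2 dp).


Given: MSS = 1460 bytes, RTT = 20 ms, loss = 5%
RTT in seconds = 20 / 1000 = 0.02
Loss rate = 5% = 0.05
sqrt(loss) = sqrt(0.05) = 0.223606797750
Throughput (bytes/s) = 1460 / (0.02 * 0.223606797750) = 326465.9247
Throughput (kbps) = 326465.9247 * 8 / 1000 = 2611.727398 -> 2611.73 kbps (2 dp)

2611.73


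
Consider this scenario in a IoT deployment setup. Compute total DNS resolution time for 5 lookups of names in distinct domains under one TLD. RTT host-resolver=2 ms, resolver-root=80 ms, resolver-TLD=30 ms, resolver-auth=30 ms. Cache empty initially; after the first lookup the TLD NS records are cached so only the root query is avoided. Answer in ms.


Lookup 1 (cold cache): local + root + TLD + auth = 2 + 80 + 30 + 30 = 142 ms
Lookups 2..5 (TLD NS cached -> skip root; new domain -> still ask TLD and auth): local + TLD + auth = 2 + 30 + 30 = 62 ms each
Remaining 4 lookups: 4 * 62 = 248 ms
Total = 142 + 248 = 390 ms

390


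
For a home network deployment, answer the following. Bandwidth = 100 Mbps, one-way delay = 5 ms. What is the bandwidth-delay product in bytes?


Given: bandwidth = 100 Mbps, delay = 5 ms
BDP in bits = 100 * 10^6 * 5 / 1000
BDP in bits = 500000
BDP in bytes = 500000 / 8 = 62500

62500


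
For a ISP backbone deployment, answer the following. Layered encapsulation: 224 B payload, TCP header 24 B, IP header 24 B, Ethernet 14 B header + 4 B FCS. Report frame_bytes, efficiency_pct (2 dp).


TCP segment = 224 + 24 = 248 B
IP packet = 248 + 24 = 272 B
Ethernet frame = 272 + 14 + 4 = 290 B
Efficiency = app / frame = 224 / 290 = 0.772414 = 77.2414% -> 77.24% (2 dp)

290, 77.24


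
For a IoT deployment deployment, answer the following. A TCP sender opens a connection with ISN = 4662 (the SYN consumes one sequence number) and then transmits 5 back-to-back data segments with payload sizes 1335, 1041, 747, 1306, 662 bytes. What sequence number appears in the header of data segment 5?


The SYN occupies sequence number ISN = 4662, so the first data byte is ISN + 1 = 4663.
SEQ of data segment i = (ISN + 1) + sum of payload sizes of segments 1..i-1.
Segment 1: SEQ = 4663, payload = 1335 bytes
Segment 2: SEQ = 5998, payload = 1041 bytes
Segment 3: SEQ = 7039, payload = 747 bytes
Segment 4: SEQ = 7786, payload = 1306 bytes
Segment 5: SEQ = 9092, payload = 662 bytes
SEQ of segment 5 = 4663 + 1335 + 1041 + 747 + 1306 = 9092

9092


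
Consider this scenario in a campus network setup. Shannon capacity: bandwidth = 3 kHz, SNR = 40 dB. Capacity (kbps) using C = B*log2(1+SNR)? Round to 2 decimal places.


Given: B = 3 kHz, SNR = 40 dB
SNR linear = 10^(40/10) = 10000
1 + SNR = 10001
log2(10001) = 13.2878566418
C = 3 * 1000 * 13.2878566418 = 39863.5699 bps
C = 39.863570 kbps -> 39.86 kbps (2 dp)

39.86


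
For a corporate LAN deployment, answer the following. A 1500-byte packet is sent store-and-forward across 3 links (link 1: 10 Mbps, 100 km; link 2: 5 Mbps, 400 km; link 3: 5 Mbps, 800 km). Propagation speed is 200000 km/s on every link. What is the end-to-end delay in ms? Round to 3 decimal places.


Packet = 1500 bytes = 12000 bits. Store-and-forward: sum (t_trans + t_prop) per link.
Link 1: t_trans = 12000/(10*10^6) s = 1.2000 ms; t_prop = 100/200000 s = 0.5000 ms; subtotal = 1.7000 ms
Link 2: t_trans = 12000/(5*10^6) s = 2.4000 ms; t_prop = 400/200000 s = 2.0000 ms; subtotal = 4.4000 ms
Link 3: t_trans = 12000/(5*10^6) s = 2.4000 ms; t_prop = 800/200000 s = 4.0000 ms; subtotal = 6.4000 ms
End-to-end = 1.7000 + 4.4000 + 6.4000 = 12.5000 ms -> 12.500 ms (3 dp)

12.500


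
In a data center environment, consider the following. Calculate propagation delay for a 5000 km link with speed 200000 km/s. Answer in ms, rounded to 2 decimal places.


Given: distance = 5000 km, speed = 200000 km/s
Delay = distance / speed = 5000 / 200000 seconds
Delay in ms = 5000 * 1000 / 200000
Delay = 25.0000 ms
Rounded to 2 dp = 25.00 ms

25.00


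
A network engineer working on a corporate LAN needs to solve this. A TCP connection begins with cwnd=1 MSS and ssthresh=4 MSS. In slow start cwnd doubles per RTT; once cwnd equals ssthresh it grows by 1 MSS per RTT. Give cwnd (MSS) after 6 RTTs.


RTT 0: cwnd = 1 MSS (initial)
RTT 1: cwnd = 2 MSS (slow start, doubled)
RTT 2: cwnd = 4 MSS (slow start, doubled)
RTT 3: cwnd = 5 MSS (congestion avoidance, +1)
RTT 4: cwnd = 6 MSS (congestion avoidance, +1)
RTT 5: cwnd = 7 MSS (congestion avoidance, +1)
RTT 6: cwnd = 8 MSS (congestion avoidance, +1)

8


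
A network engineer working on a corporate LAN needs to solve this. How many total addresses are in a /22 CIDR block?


Given: CIDR prefix /22
Host bits = 32 - 22 = 10
Total addresses = 2^10 = 1024

1024


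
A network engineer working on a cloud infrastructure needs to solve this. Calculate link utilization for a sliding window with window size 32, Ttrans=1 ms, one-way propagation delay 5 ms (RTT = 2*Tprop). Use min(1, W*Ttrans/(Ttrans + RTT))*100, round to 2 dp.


Given: W = 32, Ttrans = 1 ms, RTT = 10 ms (= 2 * Tprop, Tprop = 5 ms)
Cycle time = Ttrans + RTT = 1 + 10 = 11 ms (first packet sent until its ACK returns)
W * Ttrans = 32 * 1 = 32 ms of sending per cycle
W * Ttrans / (Ttrans + RTT) = 32 / 11 = 2.909091
U = min(1, 2.909091) = 1.000000
U% = 100.00%

100.00


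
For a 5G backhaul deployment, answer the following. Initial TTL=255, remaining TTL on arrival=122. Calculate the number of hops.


Given: initial TTL = 255, received TTL = 122
Hops = initial TTL - received TTL
Hops = 255 - 122 = 133

133


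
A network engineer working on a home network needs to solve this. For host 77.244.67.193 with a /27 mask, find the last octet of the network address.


Given: IP = 77.244.67.193, prefix = /27
Subnet mask = 255.255.255.224
Last octet of IP: 193
Last octet of mask: 224
Network last octet = 193 AND 224 = 192

192


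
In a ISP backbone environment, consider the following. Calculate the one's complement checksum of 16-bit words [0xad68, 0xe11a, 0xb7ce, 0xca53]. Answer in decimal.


Given words: [0xad68, 0xe11a, 0xb7ce, 0xca53]
Step 1: Sum all words
Raw sum = 44392 + 57626 + 47054 + 51795 = 200867
Step 2: Fold carry: (4259 + 3) = 4262
One's complement = ~4262 & 0xFFFF = 61273

61273


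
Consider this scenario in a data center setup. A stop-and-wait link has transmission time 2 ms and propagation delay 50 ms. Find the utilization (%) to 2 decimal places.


Given: Ttrans = 2 ms, Tprop = 50 ms
RTT = 2 * Tprop = 2 * 50 = 100 ms
U = Ttrans / (Ttrans + RTT)
U = 2 / (2 + 100)
U = 2 / 102 = 0.019608
U% = 1.96%

1.96


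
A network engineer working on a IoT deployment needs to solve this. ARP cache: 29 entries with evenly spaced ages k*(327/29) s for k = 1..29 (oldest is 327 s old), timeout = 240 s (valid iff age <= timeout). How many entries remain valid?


Ages are k * 327/29 s for k = 1..29 (spacing = 11.2759 s).
Entry k is valid iff k * 327/29 <= 240 iff k <= 29 * 240 / 327 = 21.2844
n_valid = floor(21.2844) = 21
(n_stale = 29 - 21 = 8)

21


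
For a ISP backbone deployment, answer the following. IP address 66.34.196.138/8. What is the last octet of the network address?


Given: IP = 66.34.196.138, prefix = /8
Subnet mask = 255.0.0.0
Last octet of IP: 138
Last octet of mask: 0
Network last octet = 138 AND 0 = 0

0


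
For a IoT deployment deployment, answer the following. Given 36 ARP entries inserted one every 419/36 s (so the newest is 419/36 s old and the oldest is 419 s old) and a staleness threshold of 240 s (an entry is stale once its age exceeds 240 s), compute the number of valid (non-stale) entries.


Ages are k * 419/36 s for k = 1..36 (spacing = 11.6389 s).
Entry k is valid iff k * 419/36 <= 240 iff k <= 36 * 240 / 419 = 20.6205
n_valid = floor(20.6205) = 20
(n_stale = 36 - 20 = 16)

20


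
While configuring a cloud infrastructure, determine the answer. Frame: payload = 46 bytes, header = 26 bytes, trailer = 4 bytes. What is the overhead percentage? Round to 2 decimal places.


Given: payload = 46 B, header = 26 B, trailer = 4 B
Overhead bytes = header + trailer = 26 + 4 = 30
Total frame = payload + overhead = 46 + 30 = 76
Overhead % = 30 / 76 * 100 = 39.4737% -> 39.47% (2 dp)

39.47


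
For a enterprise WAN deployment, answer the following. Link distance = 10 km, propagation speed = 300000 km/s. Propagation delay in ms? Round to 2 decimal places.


Given: distance = 10 km, speed = 300000 km/s
Delay = distance / speed = 10 / 300000 seconds
Delay in ms = 10 * 1000 / 300000
Delay = 0.0333 ms
Rounded to 2 dp = 0.03 ms

0.03


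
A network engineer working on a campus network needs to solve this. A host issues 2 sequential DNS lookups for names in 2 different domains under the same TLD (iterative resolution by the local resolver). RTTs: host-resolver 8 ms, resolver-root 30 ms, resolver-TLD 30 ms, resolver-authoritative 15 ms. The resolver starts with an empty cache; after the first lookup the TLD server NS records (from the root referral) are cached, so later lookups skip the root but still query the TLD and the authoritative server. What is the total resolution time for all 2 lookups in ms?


Lookup 1 (cold cache): local + root + TLD + auth = 8 + 30 + 30 + 15 = 83 ms
Lookups 2..2 (TLD NS cached -> skip root; new domain -> still ask TLD and auth): local + TLD + auth = 8 + 30 + 15 = 53 ms each
Remaining 1 lookups: 1 * 53 = 53 ms
Total = 83 + 53 = 136 ms

136


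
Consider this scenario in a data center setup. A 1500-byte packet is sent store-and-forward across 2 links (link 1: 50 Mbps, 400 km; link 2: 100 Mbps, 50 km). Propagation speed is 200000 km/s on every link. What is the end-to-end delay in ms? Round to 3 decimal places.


Packet = 1500 bytes = 12000 bits. Store-and-forward: sum (t_trans + t_prop) per link.
Link 1: t_trans = 12000/(50*10^6) s = 0.2400 ms; t_prop = 400/200000 s = 2.0000 ms; subtotal = 2.2400 ms
Link 2: t_trans = 12000/(100*10^6) s = 0.1200 ms; t_prop = 50/200000 s = 0.2500 ms; subtotal = 0.3700 ms
End-to-end = 2.2400 + 0.3700 = 2.6100 ms -> 2.610 ms (3 dp)

2.610


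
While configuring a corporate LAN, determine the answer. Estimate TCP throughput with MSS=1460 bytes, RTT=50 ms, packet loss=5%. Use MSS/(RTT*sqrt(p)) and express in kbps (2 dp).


Given: MSS = 1460 bytes, RTT = 50 ms, loss = 5%
RTT in seconds = 50 / 1000 = 0.05
Loss rate = 5% = 0.05
sqrt(loss) = sqrt(0.05) = 0.223606797750
Throughput (bytes/s) = 1460 / (0.05 * 0.223606797750) = 130586.3699
Throughput (kbps) = 130586.3699 * 8 / 1000 = 1044.690959 -> 1044.69 kbps (2 dp)

1044.69


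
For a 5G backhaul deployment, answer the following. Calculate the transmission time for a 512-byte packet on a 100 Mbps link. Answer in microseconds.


Given: packet = 512 bytes, bandwidth = 100 Mbps
Packet in bits = 512 * 8 = 4096 bits
Bandwidth = 100 * 10^6 = 100000000 bps
Time = 4096 / 100000000 seconds
Time in us = 4096 * 10^6 / 100000000 = 40.96

40.96


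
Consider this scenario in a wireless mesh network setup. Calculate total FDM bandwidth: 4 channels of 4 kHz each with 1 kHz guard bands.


Given: 4 channels, 4 kHz each, guard = 1 kHz
Channel bandwidth = 4 * 4 = 16 kHz
Guard bands = 3 gaps * 1 kHz = 3 kHz
Total = 16 + 3 = 19 kHz

19


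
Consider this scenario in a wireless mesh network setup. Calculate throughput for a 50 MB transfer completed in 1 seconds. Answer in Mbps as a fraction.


Given: file = 50 MB, time = 1 s
File in Mb = 50 * 8 = 400 Mb
Throughput = 400 / 1 Mbps
Throughput = 400 Mbps

400


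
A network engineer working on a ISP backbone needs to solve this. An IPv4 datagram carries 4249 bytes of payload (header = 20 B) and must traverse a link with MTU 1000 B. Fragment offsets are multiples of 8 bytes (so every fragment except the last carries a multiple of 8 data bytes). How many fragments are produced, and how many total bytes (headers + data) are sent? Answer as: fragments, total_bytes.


Max data per non-final fragment = floor((MTU - header)/8)*8 = floor((1000 - 20)/8)*8 = floor(980/8)*8 = 976 B
Final fragment needs no 8-byte alignment: it can carry up to MTU - header = 980 B
Non-final fragments needed = ceil((payload - 980) / 976) = ceil(3269/976) = ceil(3.3494) = 4
Number of fragments = 4 + 1 = 5
Fragment sizes (data): 4 * 976 B + 345 B (last, 345 <= 980 OK)
Total bytes sent = payload + n_frags * header = 4249 + 5*20 = 4249 + 100 = 4349 B

5, 4349


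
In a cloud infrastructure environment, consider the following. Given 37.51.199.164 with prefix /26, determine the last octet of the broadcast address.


Given: IP = 37.51.199.164, prefix = /26
Host bits = 32 - 26 = 6
Network last octet = 164 AND mask = 128
Host part size = 2^6 - 1 = 63
Broadcast last octet = 128 OR 63 = 191

191


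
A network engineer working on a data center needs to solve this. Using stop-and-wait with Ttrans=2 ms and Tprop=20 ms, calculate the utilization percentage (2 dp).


Given: Ttrans = 2 ms, Tprop = 20 ms
RTT = 2 * Tprop = 2 * 20 = 40 ms
U = Ttrans / (Ttrans + RTT)
U = 2 / (2 + 40)
U = 2 / 42 = 0.047619
U% = 4.76%

4.76


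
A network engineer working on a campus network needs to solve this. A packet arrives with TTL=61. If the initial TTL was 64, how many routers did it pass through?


Given: initial TTL = 64, received TTL = 61
Hops = initial TTL - received TTL
Hops = 64 - 61 = 3

3


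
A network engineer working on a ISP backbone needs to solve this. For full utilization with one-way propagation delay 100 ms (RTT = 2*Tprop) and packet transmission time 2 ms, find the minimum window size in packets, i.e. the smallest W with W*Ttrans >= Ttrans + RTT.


Given: Ttrans = 2 ms, RTT = 200 ms (= 2 * Tprop, Tprop = 100 ms)
Time until first ACK returns = Ttrans + RTT = 2 + 200 = 202 ms
Need W * Ttrans >= Ttrans + RTT  ->  W >= (Ttrans + RTT) / Ttrans
(Ttrans + RTT) / Ttrans = 202 / 2 = 101
W_min = ceil(101) = 101

101


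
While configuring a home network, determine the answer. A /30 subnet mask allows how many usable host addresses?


Given: subnet mask /30
Host bits = 32 - 30 = 2
Total addresses = 2^2 = 4
Usable hosts = 4 - 2 (network + broadcast) = 2

2


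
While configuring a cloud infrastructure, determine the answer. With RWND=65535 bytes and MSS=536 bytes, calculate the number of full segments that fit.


Given: RWND = 65535 bytes, MSS = 536 bytes
Full segments = floor(RWND / MSS)
Full segments = floor(65535 / 536)
Full segments = floor(122.2668) = 122

122


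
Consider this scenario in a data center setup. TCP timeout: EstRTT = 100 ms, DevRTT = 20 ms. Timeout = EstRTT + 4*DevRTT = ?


Given: EstRTT = 100 ms, DevRTT = 20 ms
Timeout = EstRTT + 4 * DevRTT
4 * DevRTT = 4 * 20 = 80
Timeout = 100 + 80 = 180 ms

180


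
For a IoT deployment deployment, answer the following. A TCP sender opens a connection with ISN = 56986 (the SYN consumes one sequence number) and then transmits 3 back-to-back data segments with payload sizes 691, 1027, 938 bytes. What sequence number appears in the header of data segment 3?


The SYN occupies sequence number ISN = 56986, so the first data byte is ISN + 1 = 56987.
SEQ of data segment i = (ISN + 1) + sum of payload sizes of segments 1..i-1.
Segment 1: SEQ = 56987, payload = 691 bytes
Segment 2: SEQ = 57678, payload = 1027 bytes
Segment 3: SEQ = 58705, payload = 938 bytes
SEQ of segment 3 = 56987 + 691 + 1027 = 58705

58705


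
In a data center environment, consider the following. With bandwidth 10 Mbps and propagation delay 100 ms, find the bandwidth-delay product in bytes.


Given: bandwidth = 10 Mbps, delay = 100 ms
BDP in bits = 10 * 10^6 * 100 / 1000
BDP in bits = 1000000
BDP in bytes = 1000000 / 8 = 125000

125000


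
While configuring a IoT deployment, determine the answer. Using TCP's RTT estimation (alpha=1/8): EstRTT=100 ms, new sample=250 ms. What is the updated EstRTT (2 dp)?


Given: EstRTT = 100 ms, SampleRTT = 250 ms, alpha = 1/8
New EstRTT = (1 - alpha) * EstRTT + alpha * SampleRTT
(7/8) * 100 = 87.5
(1/8) * 250 = 31.25
New EstRTT = 87.5 + 31.25 = 118.75 ms -> 118.75 ms (2 dp)

118.75


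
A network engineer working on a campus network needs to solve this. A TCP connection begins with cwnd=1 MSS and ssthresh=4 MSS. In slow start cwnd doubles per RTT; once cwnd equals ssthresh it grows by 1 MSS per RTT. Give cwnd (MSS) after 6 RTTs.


RTT 0: cwnd = 1 MSS (initial)
RTT 1: cwnd = 2 MSS (slow start, doubled)
RTT 2: cwnd = 4 MSS (slow start, doubled)
RTT 3: cwnd = 5 MSS (congestion avoidance, +1)
RTT 4: cwnd = 6 MSS (congestion avoidance, +1)
RTT 5: cwnd = 7 MSS (congestion avoidance, +1)
RTT 6: cwnd = 8 MSS (congestion avoidance, +1)

8


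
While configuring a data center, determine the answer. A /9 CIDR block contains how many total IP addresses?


Given: CIDR prefix /9
Host bits = 32 - 9 = 23
Total addresses = 2^23 = 8388608

8388608


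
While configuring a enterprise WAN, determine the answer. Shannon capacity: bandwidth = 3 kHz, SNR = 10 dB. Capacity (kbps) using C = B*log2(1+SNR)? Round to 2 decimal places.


Given: B = 3 kHz, SNR = 10 dB
SNR linear = 10^(10/10) = 10
1 + SNR = 11
log2(11) = 3.4594316186
C = 3 * 1000 * 3.4594316186 = 10378.2949 bps
C = 10.378295 kbps -> 10.38 kbps (2 dp)

10.38


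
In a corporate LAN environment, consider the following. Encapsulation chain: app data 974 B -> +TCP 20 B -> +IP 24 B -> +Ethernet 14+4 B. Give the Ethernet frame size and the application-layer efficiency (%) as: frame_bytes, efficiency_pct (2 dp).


TCP segment = 974 + 20 = 994 B
IP packet = 994 + 24 = 1018 B
Ethernet frame = 1018 + 14 + 4 = 1036 B
Efficiency = app / frame = 974 / 1036 = 0.940154 = 94.0154% -> 94.02% (2 dp)

1036, 94.02


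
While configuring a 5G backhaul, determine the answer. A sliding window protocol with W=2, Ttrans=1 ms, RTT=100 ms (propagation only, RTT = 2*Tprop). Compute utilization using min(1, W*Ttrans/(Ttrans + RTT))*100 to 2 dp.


Given: W = 2, Ttrans = 1 ms, RTT = 100 ms (= 2 * Tprop, Tprop = 50 ms)
Cycle time = Ttrans + RTT = 1 + 100 = 101 ms (first packet sent until its ACK returns)
W * Ttrans = 2 * 1 = 2 ms of sending per cycle
W * Ttrans / (Ttrans + RTT) = 2 / 101 = 0.019802
U = min(1, 0.019802) = 0.019802
U% = 1.98%

1.98


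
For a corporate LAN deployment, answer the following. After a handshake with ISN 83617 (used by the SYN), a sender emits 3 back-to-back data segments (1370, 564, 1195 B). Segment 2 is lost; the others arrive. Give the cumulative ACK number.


SYN uses sequence number 83617; first data byte = ISN + 1 = 83618.
Segment 1: SEQ = 83618, len = 1370 B, covers [83618, 84987]
Segment 2: SEQ = 84988, len = 564 B, covers [84988, 85551] [LOST]
Segment 3: SEQ = 85552, len = 1195 B, covers [85552, 86746]
In-order data received: bytes [83618, 84987] (segments 1..1).
Segment 2 missing -> gap begins at byte 84988; later segments buffered out of order.
Cumulative ACK = next expected in-order byte = 83618 + 1370 = 84988

84988


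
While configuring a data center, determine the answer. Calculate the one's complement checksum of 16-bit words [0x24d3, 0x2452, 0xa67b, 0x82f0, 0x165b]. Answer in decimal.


Given words: [0x24d3, 0x2452, 0xa67b, 0x82f0, 0x165b]
Step 1: Sum all words
Raw sum = 9427 + 9298 + 42619 + 33520 + 5723 = 100587
Step 2: Fold carry: (35051 + 1) = 35052
One's complement = ~35052 & 0xFFFF = 30483

30483


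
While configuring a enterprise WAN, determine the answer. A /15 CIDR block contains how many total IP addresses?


Given: CIDR prefix /15
Host bits = 32 - 15 = 17
Total addresses = 2^17 = 131072

131072


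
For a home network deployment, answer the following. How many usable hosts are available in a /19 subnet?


Given: subnet mask /19
Host bits = 32 - 19 = 13
Total addresses = 2^13 = 8192
Usable hosts = 8192 - 2 (network + broadcast) = 8190

8190


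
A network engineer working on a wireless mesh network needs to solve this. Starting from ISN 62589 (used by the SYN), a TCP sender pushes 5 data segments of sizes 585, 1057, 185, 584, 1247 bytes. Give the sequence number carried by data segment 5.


The SYN occupies sequence number ISN = 62589, so the first data byte is ISN + 1 = 62590.
SEQ of data segment i = (ISN + 1) + sum of payload sizes of segments 1..i-1.
Segment 1: SEQ = 62590, payload = 585 bytes
Segment 2: SEQ = 63175, payload = 1057 bytes
Segment 3: SEQ = 64232, payload = 185 bytes
Segment 4: SEQ = 64417, payload = 584 bytes
Segment 5: SEQ = 65001, payload = 1247 bytes
SEQ of segment 5 = 62590 + 585 + 1057 + 185 + 584 = 65001

65001


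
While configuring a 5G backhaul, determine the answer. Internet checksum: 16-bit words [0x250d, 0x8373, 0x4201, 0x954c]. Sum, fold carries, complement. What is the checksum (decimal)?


Given words: [0x250d, 0x8373, 0x4201, 0x954c]
Step 1: Sum all words
Raw sum = 9485 + 33651 + 16897 + 38220 = 98253
Step 2: Fold carry: (32717 + 1) = 32718
One's complement = ~32718 & 0xFFFF = 32817

32817


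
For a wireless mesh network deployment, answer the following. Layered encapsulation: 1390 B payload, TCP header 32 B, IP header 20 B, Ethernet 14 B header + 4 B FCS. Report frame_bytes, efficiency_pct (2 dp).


TCP segment = 1390 + 32 = 1422 B
IP packet = 1422 + 20 = 1442 B
Ethernet frame = 1442 + 14 + 4 = 1460 B
Efficiency = app / frame = 1390 / 1460 = 0.952055 = 95.2055% -> 95.21% (2 dp)

1460, 95.21


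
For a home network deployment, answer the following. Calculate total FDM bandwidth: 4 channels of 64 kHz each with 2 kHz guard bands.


Given: 4 channels, 64 kHz each, guard = 2 kHz
Channel bandwidth = 4 * 64 = 256 kHz
Guard bands = 3 gaps * 2 kHz = 6 kHz
Total = 256 + 6 = 262 kHz

262


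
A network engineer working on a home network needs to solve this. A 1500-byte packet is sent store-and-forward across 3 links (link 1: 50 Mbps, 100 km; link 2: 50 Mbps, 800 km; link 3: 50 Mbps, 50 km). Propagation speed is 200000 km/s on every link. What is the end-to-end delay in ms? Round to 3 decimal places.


Packet = 1500 bytes = 12000 bits. Store-and-forward: sum (t_trans + t_prop) per link.
Link 1: t_trans = 12000/(50*10^6) s = 0.2400 ms; t_prop = 100/200000 s = 0.5000 ms; subtotal = 0.7400 ms
Link 2: t_trans = 12000/(50*10^6) s = 0.2400 ms; t_prop = 800/200000 s = 4.0000 ms; subtotal = 4.2400 ms
Link 3: t_trans = 12000/(50*10^6) s = 0.2400 ms; t_prop = 50/200000 s = 0.2500 ms; subtotal = 0.4900 ms
End-to-end = 0.7400 + 4.2400 + 0.4900 = 5.4700 ms -> 5.470 ms (3 dp)

5.470


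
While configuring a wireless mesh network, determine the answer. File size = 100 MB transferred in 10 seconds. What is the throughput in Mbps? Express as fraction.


Given: file = 100 MB, time = 10 s
File in Mb = 100 * 8 = 800 Mb
Throughput = 800 / 10 Mbps
Throughput = 80 Mbps

80


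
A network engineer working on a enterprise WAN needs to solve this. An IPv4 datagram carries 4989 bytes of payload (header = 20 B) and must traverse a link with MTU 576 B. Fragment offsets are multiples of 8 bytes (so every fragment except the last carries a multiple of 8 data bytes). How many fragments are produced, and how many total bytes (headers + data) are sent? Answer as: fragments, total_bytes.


Max data per non-final fragment = floor((MTU - header)/8)*8 = floor((576 - 20)/8)*8 = floor(556/8)*8 = 552 B
Final fragment needs no 8-byte alignment: it can carry up to MTU - header = 556 B
Non-final fragments needed = ceil((payload - 556) / 552) = ceil(4433/552) = ceil(8.0308) = 9
Number of fragments = 9 + 1 = 10
Fragment sizes (data): 9 * 552 B + 21 B (last, 21 <= 556 OK)
Total bytes sent = payload + n_frags * header = 4989 + 10*20 = 4989 + 200 = 5189 B

10, 5189


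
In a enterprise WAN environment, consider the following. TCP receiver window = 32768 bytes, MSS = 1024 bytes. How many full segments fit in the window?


Given: RWND = 32768 bytes, MSS = 1024 bytes
Full segments = floor(RWND / MSS)
Full segments = floor(32768 / 1024)
Full segments = floor(32.0) = 32

32


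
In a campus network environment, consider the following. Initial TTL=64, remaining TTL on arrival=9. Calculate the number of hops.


Given: initial TTL = 64, received TTL = 9
Hops = initial TTL - received TTL
Hops = 64 - 9 = 55

55


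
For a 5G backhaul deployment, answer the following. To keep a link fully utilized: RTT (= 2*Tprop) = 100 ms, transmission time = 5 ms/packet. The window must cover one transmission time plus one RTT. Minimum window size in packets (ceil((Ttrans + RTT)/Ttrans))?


Given: Ttrans = 5 ms, RTT = 100 ms (= 2 * Tprop, Tprop = 50 ms)
Time until first ACK returns = Ttrans + RTT = 5 + 100 = 105 ms
Need W * Ttrans >= Ttrans + RTT  ->  W >= (Ttrans + RTT) / Ttrans
(Ttrans + RTT) / Ttrans = 105 / 5 = 21
W_min = ceil(21) = 21

21


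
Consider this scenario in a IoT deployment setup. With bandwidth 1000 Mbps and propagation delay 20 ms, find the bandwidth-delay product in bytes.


Given: bandwidth = 1000 Mbps, delay = 20 ms
BDP in bits = 1000 * 10^6 * 20 / 1000
BDP in bits = 20000000
BDP in bytes = 20000000 / 8 = 2500000

2500000


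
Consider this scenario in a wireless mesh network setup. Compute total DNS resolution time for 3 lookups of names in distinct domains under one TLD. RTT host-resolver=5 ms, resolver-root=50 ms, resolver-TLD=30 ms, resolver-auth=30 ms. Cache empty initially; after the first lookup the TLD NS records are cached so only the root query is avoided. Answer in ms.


Lookup 1 (cold cache): local + root + TLD + auth = 5 + 50 + 30 + 30 = 115 ms
Lookups 2..3 (TLD NS cached -> skip root; new domain -> still ask TLD and auth): local + TLD + auth = 5 + 30 + 30 = 65 ms each
Remaining 2 lookups: 2 * 65 = 130 ms
Total = 115 + 130 = 245 ms

245


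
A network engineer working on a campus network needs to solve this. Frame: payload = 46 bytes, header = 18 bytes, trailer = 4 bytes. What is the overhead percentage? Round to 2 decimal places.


Given: payload = 46 B, header = 18 B, trailer = 4 B
Overhead bytes = header + trailer = 18 + 4 = 22
Total frame = payload + overhead = 46 + 22 = 68
Overhead % = 22 / 68 * 100 = 32.3529% -> 32.35% (2 dp)

32.35


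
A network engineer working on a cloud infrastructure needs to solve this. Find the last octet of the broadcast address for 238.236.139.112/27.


Given: IP = 238.236.139.112, prefix = /27
Host bits = 32 - 27 = 5
Network last octet = 112 AND mask = 96
Host part size = 2^5 - 1 = 31
Broadcast last octet = 96 OR 31 = 127

127


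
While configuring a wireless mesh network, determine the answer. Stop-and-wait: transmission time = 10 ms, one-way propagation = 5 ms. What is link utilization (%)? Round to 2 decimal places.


Given: Ttrans = 10 ms, Tprop = 5 ms
RTT = 2 * Tprop = 2 * 5 = 10 ms
U = Ttrans / (Ttrans + RTT)
U = 10 / (10 + 10)
U = 10 / 20 = 0.5
U% = 50.00%

50.00


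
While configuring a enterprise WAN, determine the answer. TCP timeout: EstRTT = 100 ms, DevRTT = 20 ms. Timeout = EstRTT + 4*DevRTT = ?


Given: EstRTT = 100 ms, DevRTT = 20 ms
Timeout = EstRTT + 4 * DevRTT
4 * DevRTT = 4 * 20 = 80
Timeout = 100 + 80 = 180 ms

180


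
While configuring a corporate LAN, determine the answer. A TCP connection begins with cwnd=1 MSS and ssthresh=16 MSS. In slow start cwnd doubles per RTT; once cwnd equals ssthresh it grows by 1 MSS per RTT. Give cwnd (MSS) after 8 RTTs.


RTT 0: cwnd = 1 MSS (initial)
RTT 1: cwnd = 2 MSS (slow start, doubled)
RTT 2: cwnd = 4 MSS (slow start, doubled)
RTT 3: cwnd = 8 MSS (slow start, doubled)
RTT 4: cwnd = 16 MSS (slow start, doubled)
RTT 5: cwnd = 17 MSS (congestion avoidance, +1)
RTT 6: cwnd = 18 MSS (congestion avoidance, +1)
RTT 7: cwnd = 19 MSS (congestion avoidance, +1)
RTT 8: cwnd = 20 MSS (congestion avoidance, +1)

20


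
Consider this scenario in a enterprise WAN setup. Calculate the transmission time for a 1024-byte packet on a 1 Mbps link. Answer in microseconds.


Given: packet = 1024 bytes, bandwidth = 1 Mbps
Packet in bits = 1024 * 8 = 8192 bits
Bandwidth = 1 * 10^6 = 1000000 bps
Time = 8192 / 1000000 seconds
Time in us = 8192 * 10^6 / 1000000 = 8192

8192


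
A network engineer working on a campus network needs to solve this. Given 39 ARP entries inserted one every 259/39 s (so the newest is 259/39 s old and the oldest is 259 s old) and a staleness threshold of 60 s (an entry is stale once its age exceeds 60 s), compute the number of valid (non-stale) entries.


Ages are k * 259/39 s for k = 1..39 (spacing = 6.6410 s).
Entry k is valid iff k * 259/39 <= 60 iff k <= 39 * 60 / 259 = 9.0347
n_valid = floor(9.0347) = 9
(n_stale = 39 - 9 = 30)

9


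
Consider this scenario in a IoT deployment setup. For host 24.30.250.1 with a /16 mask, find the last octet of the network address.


Given: IP = 24.30.250.1, prefix = /16
Subnet mask = 255.255.0.0
Last octet of IP: 1
Last octet of mask: 0
Network last octet = 1 AND 0 = 0

0


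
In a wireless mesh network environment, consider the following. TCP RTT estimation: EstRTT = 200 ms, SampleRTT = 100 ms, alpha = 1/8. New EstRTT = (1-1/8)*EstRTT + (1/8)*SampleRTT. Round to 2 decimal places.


Given: EstRTT = 200 ms, SampleRTT = 100 ms, alpha = 1/8
New EstRTT = (1 - alpha) * EstRTT + alpha * SampleRTT
(7/8) * 200 = 175
(1/8) * 100 = 12.5
New EstRTT = 175 + 12.5 = 187.5 ms -> 187.50 ms (2 dp)

187.50


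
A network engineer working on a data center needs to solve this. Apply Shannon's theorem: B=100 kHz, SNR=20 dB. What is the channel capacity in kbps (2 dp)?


Given: B = 100 kHz, SNR = 20 dB
SNR linear = 10^(20/10) = 100
1 + SNR = 101
log2(101) = 6.6582114828
C = 100 * 1000 * 6.6582114828 = 665821.1483 bps
C = 665.821148 kbps -> 665.82 kbps (2 dp)

665.82


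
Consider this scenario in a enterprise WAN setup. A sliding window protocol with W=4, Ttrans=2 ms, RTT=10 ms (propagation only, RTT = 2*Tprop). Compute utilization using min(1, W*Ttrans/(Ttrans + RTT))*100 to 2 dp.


Given: W = 4, Ttrans = 2 ms, RTT = 10 ms (= 2 * Tprop, Tprop = 5 ms)
Cycle time = Ttrans + RTT = 2 + 10 = 12 ms (first packet sent until its ACK returns)
W * Ttrans = 4 * 2 = 8 ms of sending per cycle
W * Ttrans / (Ttrans + RTT) = 8 / 12 = 0.666667
U = min(1, 0.666667) = 0.666667
U% = 66.67%

66.67
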